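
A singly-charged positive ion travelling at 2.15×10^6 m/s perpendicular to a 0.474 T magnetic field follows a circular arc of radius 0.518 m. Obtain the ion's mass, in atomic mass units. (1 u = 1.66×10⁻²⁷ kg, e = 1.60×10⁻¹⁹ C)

qvB = mv²/r ⇒ m = qBr/v.
m = (1×1.60×10^-19)(0.474)(0.518) / (2.15×10^6) = 1.83×10^-26 kg = 11.0 u.

m ≈ 11.0 u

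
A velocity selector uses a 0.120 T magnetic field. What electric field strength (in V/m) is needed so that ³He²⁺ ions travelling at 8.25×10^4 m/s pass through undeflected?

qE = qvB ⇒ E = vB = (8.25×10^4)(0.120) = 9900 V/m.

E ≈ 9900 V/m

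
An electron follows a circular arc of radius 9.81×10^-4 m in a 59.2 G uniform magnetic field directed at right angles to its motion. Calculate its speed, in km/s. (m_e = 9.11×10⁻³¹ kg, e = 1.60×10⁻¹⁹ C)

v ≈ 1020 km/s

From qvB = mv²/r, v = qBr/m.
v = (1×1.60×10^-19)(5.92×10^-3)(9.81×10^-4) / (9.11×10^-31) = 1.02×10^6 m/s.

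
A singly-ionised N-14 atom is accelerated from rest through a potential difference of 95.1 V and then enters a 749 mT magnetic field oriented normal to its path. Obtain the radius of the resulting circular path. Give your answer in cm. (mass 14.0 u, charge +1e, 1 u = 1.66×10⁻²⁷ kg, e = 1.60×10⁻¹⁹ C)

r ≈ 0.702 cm

The kinetic energy gained is K = qV = (1×1.60×10^-19)(95.1) = 1.52×10^-17 J.
v = √(2K/m) = 3.62×10^4 m/s.
r = mv/(qB) = (2.32×10^-26)(3.62×10^4) / [(1×1.60×10^-19)(0.749)] = 7.02×10^-3 m.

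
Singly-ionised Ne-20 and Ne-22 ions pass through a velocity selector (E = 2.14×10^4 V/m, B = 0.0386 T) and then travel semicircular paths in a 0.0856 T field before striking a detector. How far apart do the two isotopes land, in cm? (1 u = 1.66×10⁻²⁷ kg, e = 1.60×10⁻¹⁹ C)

Both emerge at v = E/B₁ = 5.54×10^5 m/s.
r = mv/(qB₂), so r₁ = 1.344 m and r₂ = 1.478 m, giving Δr = 0.134 m.
After a semicircle each ion lands a diameter 2r from the entry slit, so the separation is 2Δr = 0.269 m.

Δd ≈ 26.9 cm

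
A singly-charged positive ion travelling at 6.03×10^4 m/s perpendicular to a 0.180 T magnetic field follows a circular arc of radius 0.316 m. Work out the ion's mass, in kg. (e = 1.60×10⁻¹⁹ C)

m ≈ 1.51×10^-25 kg

qvB = mv²/r ⇒ m = qBr/v.
m = (1×1.60×10^-19)(0.180)(0.316) / (6.03×10^4) = 1.51×10^-25 kg.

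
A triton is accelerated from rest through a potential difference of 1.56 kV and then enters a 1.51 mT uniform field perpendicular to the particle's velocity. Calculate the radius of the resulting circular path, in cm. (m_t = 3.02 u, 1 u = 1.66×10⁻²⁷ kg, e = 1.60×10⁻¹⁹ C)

The kinetic energy gained is K = qV = (1×1.60×10^-19)(1560) = 2.50×10^-16 J.
v = √(2K/m) = 3.16×10^5 m/s.
r = mv/(qB) = (5.01×10^-27)(3.16×10^5) / [(1×1.60×10^-19)(1.51×10^-3)] = 6.55 m.

r ≈ 655 cm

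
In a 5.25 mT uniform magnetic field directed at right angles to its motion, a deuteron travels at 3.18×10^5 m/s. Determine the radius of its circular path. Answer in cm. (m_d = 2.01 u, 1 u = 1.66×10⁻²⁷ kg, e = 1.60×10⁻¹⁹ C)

The magnetic force provides the centripetal force: qvB = mv²/r, so r = mv/(qB).
r = (3.34×10^-27 kg)(3.18×10^5 m/s) / [(1×1.60×10^-19 C)(5.25×10^-3 T)] = 1.26 m.

r ≈ 126 cm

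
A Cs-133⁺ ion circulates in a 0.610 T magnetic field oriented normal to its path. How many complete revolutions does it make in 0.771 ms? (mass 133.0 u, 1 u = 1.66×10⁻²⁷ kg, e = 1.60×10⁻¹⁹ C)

N = 54

T = 2πm/(qB) = 2π(2.2078×10^-25) / [(1×1.60×10^-19)(0.610)] = 1.4213×10^-5 s.
N = t/T = 7.71×10^-4 / 1.4213×10^-5 ≈ 54.25, so 54 complete revolutions.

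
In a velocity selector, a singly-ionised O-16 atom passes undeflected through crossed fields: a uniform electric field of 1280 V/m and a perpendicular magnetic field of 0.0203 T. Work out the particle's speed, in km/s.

v ≈ 63.1 km/s

For zero net force, qE = qvB, so v = E/B.
v = (1280) / (0.0203) = 6.31×10^4 m/s.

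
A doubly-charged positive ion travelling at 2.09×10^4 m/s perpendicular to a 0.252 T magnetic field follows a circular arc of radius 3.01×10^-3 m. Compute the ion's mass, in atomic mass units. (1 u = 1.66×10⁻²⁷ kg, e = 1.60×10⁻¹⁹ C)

qvB = mv²/r ⇒ m = qBr/v.
m = (2×1.60×10^-19)(0.252)(3.01×10^-3) / (2.09×10^4) = 1.16×10^-26 kg = 7.00 u.

m ≈ 7.00 u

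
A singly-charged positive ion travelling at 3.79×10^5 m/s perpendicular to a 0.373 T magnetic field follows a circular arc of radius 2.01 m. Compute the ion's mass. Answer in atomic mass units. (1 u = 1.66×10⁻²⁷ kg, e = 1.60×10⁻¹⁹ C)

m ≈ 191 u

qvB = mv²/r ⇒ m = qBr/v.
m = (1×1.60×10^-19)(0.373)(2.01) / (3.79×10^5) = 3.17×10^-25 kg = 191 u.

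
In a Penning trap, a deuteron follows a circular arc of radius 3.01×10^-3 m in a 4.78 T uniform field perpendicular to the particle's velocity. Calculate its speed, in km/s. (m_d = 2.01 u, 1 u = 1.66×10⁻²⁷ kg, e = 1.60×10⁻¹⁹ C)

v ≈ 690 km/s

From qvB = mv²/r, v = qBr/m.
v = (1×1.60×10^-19)(4.78)(3.01×10^-3) / (3.34×10^-27) = 6.90×10^5 m/s.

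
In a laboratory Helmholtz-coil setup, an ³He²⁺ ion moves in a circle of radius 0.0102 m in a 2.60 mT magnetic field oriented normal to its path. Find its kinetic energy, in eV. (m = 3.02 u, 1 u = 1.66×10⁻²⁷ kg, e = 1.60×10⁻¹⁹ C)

K ≈ 0.0449 eV

v = qBr/m = (2×1.60×10^-19)(2.60×10^-3)(0.0102) / (5.01×10^-27) = 1690 m/s.
K = ½mv² = 0.5·(5.01×10^-27)·(1690)² = 7.18×10^-21 J = 0.0449 eV.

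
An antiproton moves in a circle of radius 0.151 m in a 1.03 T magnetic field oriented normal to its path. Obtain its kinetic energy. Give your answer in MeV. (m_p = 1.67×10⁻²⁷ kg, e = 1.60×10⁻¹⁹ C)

v = qBr/m = (1×1.60×10^-19)(1.03)(0.151) / (1.67×10^-27) = 1.49×10^7 m/s.
K = ½mv² = 0.5·(1.67×10^-27)·(1.49×10^7)² = 1.85×10^-13 J = 1.16 MeV.

K ≈ 1.16 MeV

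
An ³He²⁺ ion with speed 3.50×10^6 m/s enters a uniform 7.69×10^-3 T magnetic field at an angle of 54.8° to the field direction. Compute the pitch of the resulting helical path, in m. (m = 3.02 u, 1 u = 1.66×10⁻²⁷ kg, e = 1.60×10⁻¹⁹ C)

pitch ≈ 25.8 m

The velocity component along B is v∥ = v cos54.8° = 2.02×10^6 m/s.
The cyclotron period T = 2πm/(qB) = 1.28×10^-5 s is set by m, q, B alone.
Pitch = v∥·T = (2.02×10^6)(1.28×10^-5) = 25.8 m.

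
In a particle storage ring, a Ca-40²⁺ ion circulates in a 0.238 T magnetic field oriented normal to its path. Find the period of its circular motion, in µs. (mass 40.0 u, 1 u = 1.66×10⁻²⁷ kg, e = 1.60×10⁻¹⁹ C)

T ≈ 5.48 µs

The cyclotron period is independent of speed: T = 2πm/(qB).
T = 2π(6.64×10^-26) / [(2×1.60×10^-19)(0.238)] = 5.48×10^-6 s.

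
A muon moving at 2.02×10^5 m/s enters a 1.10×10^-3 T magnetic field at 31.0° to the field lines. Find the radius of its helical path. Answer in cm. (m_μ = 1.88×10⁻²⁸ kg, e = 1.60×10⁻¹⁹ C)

Only the perpendicular component v⊥ = v sin31.0° = 1.04×10^5 m/s is bent by the field.
r = m v⊥ /(qB) = (1.88×10^-28)(1.04×10^5) / [(1×1.60×10^-19)(1.10×10^-3)] = 0.111 m.

r ≈ 11.1 cm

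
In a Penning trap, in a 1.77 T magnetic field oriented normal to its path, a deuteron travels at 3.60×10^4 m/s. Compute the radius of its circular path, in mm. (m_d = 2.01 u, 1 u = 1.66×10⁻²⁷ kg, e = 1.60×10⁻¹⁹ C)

r ≈ 0.424 mm

The magnetic force provides the centripetal force: qvB = mv²/r, so r = mv/(qB).
r = (3.34×10^-27 kg)(3.60×10^4 m/s) / [(1×1.60×10^-19 C)(1.77 T)] = 4.24×10^-4 m.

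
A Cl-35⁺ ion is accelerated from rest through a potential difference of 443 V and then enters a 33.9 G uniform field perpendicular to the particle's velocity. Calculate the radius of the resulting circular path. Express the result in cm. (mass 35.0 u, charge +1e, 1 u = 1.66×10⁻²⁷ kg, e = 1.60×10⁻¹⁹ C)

r ≈ 529 cm

The kinetic energy gained is K = qV = (1×1.60×10^-19)(443) = 7.09×10^-17 J.
v = √(2K/m) = 4.94×10^4 m/s.
r = mv/(qB) = (5.81×10^-26)(4.94×10^4) / [(1×1.60×10^-19)(3.39×10^-3)] = 5.29 m.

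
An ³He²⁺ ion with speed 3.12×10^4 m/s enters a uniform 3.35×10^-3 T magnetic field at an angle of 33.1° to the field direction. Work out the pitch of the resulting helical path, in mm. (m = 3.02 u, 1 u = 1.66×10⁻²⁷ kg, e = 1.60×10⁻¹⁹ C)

pitch ≈ 768 mm

The velocity component along B is v∥ = v cos33.1° = 2.61×10^4 m/s.
The cyclotron period T = 2πm/(qB) = 2.94×10^-5 s is set by m, q, B alone.
Pitch = v∥·T = (2.61×10^4)(2.94×10^-5) = 0.768 m.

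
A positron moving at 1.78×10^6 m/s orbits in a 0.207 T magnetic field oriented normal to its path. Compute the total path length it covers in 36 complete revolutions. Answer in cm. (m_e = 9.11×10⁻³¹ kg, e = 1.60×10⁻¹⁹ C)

r = mv/(qB) = 4.90×10^-5 m, so one revolution covers 2πr = 3.08×10^-4 m.
In 36 revolutions: L = 36·2πr = 0.0111 m.

L ≈ 1.11 cm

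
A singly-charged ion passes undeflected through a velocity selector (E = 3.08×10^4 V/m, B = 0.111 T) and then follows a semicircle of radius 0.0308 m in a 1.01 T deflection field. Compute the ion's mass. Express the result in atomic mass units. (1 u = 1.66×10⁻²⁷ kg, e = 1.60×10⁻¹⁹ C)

v = E/B₁ = 2.77×10^5 m/s.
From r = mv/(qB₂), m = qB₂r/v = (1×1.60×10^-19)(1.01)(0.0308) / (2.77×10^5) = 1.79×10^-26 kg.
In atomic mass units: m = 1.79×10^-26 / 1.66×10^-27 = 10.8 u.

m ≈ 10.8 u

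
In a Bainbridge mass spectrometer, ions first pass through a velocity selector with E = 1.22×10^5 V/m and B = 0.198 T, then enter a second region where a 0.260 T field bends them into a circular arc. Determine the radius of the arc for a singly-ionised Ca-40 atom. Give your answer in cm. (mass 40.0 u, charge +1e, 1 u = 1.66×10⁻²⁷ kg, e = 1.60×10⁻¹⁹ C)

The selector passes v = E/B = 1.22×10^5/0.198 = 6.16×10^5 m/s.
In the deflection region, r = mv/(qB₂) = (6.64×10^-26)(6.16×10^5) / [(1×1.60×10^-19)(0.260)] = 0.983 m.

r ≈ 98.3 cm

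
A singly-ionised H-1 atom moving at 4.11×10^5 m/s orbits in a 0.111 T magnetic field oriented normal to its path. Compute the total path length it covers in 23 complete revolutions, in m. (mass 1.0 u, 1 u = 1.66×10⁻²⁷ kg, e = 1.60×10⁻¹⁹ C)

r = mv/(qB) = 0.0384 m, so one revolution covers 2πr = 0.241 m.
In 23 revolutions: L = 23·2πr = 5.55 m.

L ≈ 5.55 m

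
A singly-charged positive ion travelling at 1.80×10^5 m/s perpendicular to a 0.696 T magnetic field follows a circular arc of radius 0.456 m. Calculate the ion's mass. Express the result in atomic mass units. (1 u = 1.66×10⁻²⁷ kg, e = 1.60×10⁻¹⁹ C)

qvB = mv²/r ⇒ m = qBr/v.
m = (1×1.60×10^-19)(0.696)(0.456) / (1.80×10^5) = 2.82×10^-25 kg = 170 u.

m ≈ 170 u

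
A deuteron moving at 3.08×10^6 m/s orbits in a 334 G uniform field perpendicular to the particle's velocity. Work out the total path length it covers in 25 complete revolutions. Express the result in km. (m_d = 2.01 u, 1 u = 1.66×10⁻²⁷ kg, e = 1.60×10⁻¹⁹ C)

L ≈ 0.302 km

r = mv/(qB) = 1.92 m, so one revolution covers 2πr = 12.1 m.
In 25 revolutions: L = 25·2πr = 302 m.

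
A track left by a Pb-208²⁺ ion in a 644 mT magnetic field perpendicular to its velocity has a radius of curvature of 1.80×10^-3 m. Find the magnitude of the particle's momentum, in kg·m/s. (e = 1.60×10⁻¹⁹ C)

p ≈ 3.71×10^-22 kg·m/s

Since qvB = mv²/r, the momentum p = mv = qBr.
p = (2×1.60×10^-19)(0.644)(1.80×10^-3) = 3.71×10^-22 kg·m/s.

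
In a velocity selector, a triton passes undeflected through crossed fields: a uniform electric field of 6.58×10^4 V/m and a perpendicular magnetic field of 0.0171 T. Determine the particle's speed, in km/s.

For zero net force, qE = qvB, so v = E/B.
v = (6.58×10^4) / (0.0171) = 3.85×10^6 m/s.

v ≈ 3850 km/s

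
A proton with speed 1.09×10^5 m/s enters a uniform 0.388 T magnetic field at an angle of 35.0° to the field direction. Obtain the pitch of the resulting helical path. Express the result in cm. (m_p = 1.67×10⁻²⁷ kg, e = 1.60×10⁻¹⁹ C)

The velocity component along B is v∥ = v cos35.0° = 8.93×10^4 m/s.
The cyclotron period T = 2πm/(qB) = 1.69×10^-7 s is set by m, q, B alone.
Pitch = v∥·T = (8.93×10^4)(1.69×10^-7) = 0.0151 m.

pitch ≈ 1.51 cm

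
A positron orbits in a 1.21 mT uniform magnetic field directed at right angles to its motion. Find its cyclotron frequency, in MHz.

f ≈ 33.8 MHz

f = qB/(2πm) = (1×1.60×10^-19)(1.21×10^-3) / [2π(9.11×10^-31)] = 3.38×10^7 Hz.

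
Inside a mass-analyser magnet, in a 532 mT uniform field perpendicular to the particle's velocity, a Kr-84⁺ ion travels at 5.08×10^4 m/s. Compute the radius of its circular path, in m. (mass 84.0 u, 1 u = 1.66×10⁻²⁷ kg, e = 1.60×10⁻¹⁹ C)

The magnetic force provides the centripetal force: qvB = mv²/r, so r = mv/(qB).
r = (1.39×10^-25 kg)(5.08×10^4 m/s) / [(1×1.60×10^-19 C)(0.532 T)] = 0.0832 m.

r ≈ 0.0832 m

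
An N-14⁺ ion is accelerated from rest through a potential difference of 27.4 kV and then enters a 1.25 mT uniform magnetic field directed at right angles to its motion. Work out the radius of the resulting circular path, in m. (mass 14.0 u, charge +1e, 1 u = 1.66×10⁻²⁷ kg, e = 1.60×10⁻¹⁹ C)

The kinetic energy gained is K = qV = (1×1.60×10^-19)(2.74×10^4) = 4.38×10^-15 J.
v = √(2K/m) = 6.14×10^5 m/s.
r = mv/(qB) = (2.32×10^-26)(6.14×10^5) / [(1×1.60×10^-19)(1.25×10^-3)] = 71.4 m.

r ≈ 71.4 m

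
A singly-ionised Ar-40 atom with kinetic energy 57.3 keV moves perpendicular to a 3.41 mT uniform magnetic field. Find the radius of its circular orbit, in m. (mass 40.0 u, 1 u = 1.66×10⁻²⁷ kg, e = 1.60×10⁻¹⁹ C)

r ≈ 64.0 m

Convert the energy: K = 57.3 keV = 9.17×10^-15 J.
v = √(2K/m) = √(2·9.17×10^-15/6.64×10^-26) = 5.25×10^5 m/s.
r = mv/(qB) = (6.64×10^-26)(5.25×10^5) / [(1×1.60×10^-19)(3.41×10^-3)] = 64.0 m.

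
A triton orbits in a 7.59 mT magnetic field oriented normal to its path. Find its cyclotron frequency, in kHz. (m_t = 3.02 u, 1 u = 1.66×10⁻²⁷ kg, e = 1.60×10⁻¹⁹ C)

f ≈ 38.6 kHz

f = qB/(2πm) = (1×1.60×10^-19)(7.59×10^-3) / [2π(5.01×10^-27)] = 3.86×10^4 Hz.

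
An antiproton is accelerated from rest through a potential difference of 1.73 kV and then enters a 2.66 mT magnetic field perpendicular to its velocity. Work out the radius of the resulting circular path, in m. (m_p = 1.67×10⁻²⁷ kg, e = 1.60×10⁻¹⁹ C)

The kinetic energy gained is K = qV = (1×1.60×10^-19)(1730) = 2.77×10^-16 J.
v = √(2K/m) = 5.76×10^5 m/s.
r = mv/(qB) = (1.67×10^-27)(5.76×10^5) / [(1×1.60×10^-19)(2.66×10^-3)] = 2.26 m.

r ≈ 2.26 m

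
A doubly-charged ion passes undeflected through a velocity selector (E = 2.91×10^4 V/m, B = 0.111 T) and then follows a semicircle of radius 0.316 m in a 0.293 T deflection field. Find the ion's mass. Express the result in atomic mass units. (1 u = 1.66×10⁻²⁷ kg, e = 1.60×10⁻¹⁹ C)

m ≈ 68.1 u

v = E/B₁ = 2.62×10^5 m/s.
From r = mv/(qB₂), m = qB₂r/v = (2×1.60×10^-19)(0.293)(0.316) / (2.62×10^5) = 1.13×10^-25 kg.
In atomic mass units: m = 1.13×10^-25 / 1.66×10^-27 = 68.1 u.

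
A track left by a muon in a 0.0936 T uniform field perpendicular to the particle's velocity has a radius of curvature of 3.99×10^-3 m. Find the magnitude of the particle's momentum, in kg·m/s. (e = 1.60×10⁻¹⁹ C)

p ≈ 5.98×10^-23 kg·m/s

Since qvB = mv²/r, the momentum p = mv = qBr.
p = (1×1.60×10^-19)(0.0936)(3.99×10^-3) = 5.98×10^-23 kg·m/s.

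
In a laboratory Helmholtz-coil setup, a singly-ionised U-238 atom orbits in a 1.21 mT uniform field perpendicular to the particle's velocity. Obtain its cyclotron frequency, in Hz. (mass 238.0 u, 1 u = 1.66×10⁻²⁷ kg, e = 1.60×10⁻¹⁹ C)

f ≈ 78.0 Hz

f = qB/(2πm) = (1×1.60×10^-19)(1.21×10^-3) / [2π(3.95×10^-25)] = 78.0 Hz.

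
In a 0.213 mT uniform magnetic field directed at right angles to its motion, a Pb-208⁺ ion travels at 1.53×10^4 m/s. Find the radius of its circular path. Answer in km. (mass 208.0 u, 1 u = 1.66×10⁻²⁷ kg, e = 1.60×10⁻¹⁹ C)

r ≈ 0.155 km

The magnetic force provides the centripetal force: qvB = mv²/r, so r = mv/(qB).
r = (3.45×10^-25 kg)(1.53×10^4 m/s) / [(1×1.60×10^-19 C)(2.13×10^-4 T)] = 155 m.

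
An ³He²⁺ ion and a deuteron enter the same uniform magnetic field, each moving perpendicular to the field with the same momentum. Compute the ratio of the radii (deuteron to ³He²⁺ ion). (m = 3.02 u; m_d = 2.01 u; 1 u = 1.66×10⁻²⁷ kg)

ratio ≈ 2.00

r = p/(qB) ⇒ at equal p, r ∝ 1/q.
r_{deuteron}/r_{³He²⁺ ion} = 2.00.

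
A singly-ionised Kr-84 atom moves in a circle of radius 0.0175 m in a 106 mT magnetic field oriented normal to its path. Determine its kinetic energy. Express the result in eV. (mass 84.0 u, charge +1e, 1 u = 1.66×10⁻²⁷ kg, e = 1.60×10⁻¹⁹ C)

K ≈ 1.97 eV

v = qBr/m = (1×1.60×10^-19)(0.106)(0.0175) / (1.39×10^-25) = 2130 m/s.
K = ½mv² = 0.5·(1.39×10^-25)·(2130)² = 3.16×10^-19 J = 1.97 eV.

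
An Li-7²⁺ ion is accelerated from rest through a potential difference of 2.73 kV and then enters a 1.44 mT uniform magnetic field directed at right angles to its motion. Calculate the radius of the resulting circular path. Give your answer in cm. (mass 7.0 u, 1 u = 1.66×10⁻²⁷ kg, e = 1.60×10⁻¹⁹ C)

The kinetic energy gained is K = qV = (2×1.60×10^-19)(2730) = 8.74×10^-16 J.
v = √(2K/m) = 3.88×10^5 m/s.
r = mv/(qB) = (1.16×10^-26)(3.88×10^5) / [(2×1.60×10^-19)(1.44×10^-3)] = 9.78 m.

r ≈ 978 cm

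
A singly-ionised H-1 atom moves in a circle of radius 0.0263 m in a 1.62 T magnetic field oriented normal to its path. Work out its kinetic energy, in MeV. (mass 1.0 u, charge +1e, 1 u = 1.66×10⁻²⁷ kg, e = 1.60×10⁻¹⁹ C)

K ≈ 0.0875 MeV

v = qBr/m = (1×1.60×10^-19)(1.62)(0.0263) / (1.66×10^-27) = 4.11×10^6 m/s.
K = ½mv² = 0.5·(1.66×10^-27)·(4.11×10^6)² = 1.40×10^-14 J = 0.0875 MeV.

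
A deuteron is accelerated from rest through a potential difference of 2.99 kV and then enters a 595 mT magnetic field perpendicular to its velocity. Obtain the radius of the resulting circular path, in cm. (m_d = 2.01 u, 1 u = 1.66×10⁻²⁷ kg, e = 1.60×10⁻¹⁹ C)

The kinetic energy gained is K = qV = (1×1.60×10^-19)(2990) = 4.78×10^-16 J.
v = √(2K/m) = 5.35×10^5 m/s.
r = mv/(qB) = (3.34×10^-27)(5.35×10^5) / [(1×1.60×10^-19)(0.595)] = 0.0188 m.

r ≈ 1.88 cm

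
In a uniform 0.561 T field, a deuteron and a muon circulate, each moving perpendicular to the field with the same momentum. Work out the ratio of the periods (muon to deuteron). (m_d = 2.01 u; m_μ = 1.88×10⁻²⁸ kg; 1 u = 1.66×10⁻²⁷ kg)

ratio ≈ 0.0563

T = 2πm/(qB) is independent of speed, so T₂/T₁ = (m₂/q₂)/(m₁/q₁).
T_{muon}/T_{deuteron} = (1.88×10^-28/1e) / (3.34×10^-27/1e) = 0.0563.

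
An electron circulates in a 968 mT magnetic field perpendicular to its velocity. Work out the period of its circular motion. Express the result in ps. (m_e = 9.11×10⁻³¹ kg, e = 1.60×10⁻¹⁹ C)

T ≈ 37.0 ps

The cyclotron period is independent of speed: T = 2πm/(qB).
T = 2π(9.11×10^-31) / [(1×1.60×10^-19)(0.968)] = 3.70×10^-11 s.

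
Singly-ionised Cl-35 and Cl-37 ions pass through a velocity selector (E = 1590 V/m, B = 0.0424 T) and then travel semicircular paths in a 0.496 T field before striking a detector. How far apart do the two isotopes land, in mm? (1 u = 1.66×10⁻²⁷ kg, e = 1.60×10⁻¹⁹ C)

Both emerge at v = E/B₁ = 3.75×10^4 m/s.
r = mv/(qB₂), so r₁ = 0.02745 m and r₂ = 0.02902 m, giving Δr = 1.57×10^-3 m.
After a semicircle each ion lands a diameter 2r from the entry slit, so the separation is 2Δr = 3.14×10^-3 m.

Δd ≈ 3.14 mm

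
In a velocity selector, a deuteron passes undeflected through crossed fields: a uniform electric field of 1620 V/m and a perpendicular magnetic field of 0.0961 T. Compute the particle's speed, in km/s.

v ≈ 16.9 km/s

For zero net force, qE = qvB, so v = E/B.
v = (1620) / (0.0961) = 1.69×10^4 m/s.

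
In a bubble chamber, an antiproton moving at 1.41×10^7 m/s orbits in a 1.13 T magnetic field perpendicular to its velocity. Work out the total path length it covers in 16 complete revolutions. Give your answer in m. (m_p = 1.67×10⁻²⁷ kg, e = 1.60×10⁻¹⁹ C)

r = mv/(qB) = 0.130 m, so one revolution covers 2πr = 0.818 m.
In 16 revolutions: L = 16·2πr = 13.1 m.

L ≈ 13.1 m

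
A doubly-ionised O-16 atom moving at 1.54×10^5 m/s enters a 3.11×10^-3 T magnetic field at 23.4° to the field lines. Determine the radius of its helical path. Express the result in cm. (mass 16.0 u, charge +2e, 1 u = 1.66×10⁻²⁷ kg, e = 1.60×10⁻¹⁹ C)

r ≈ 163 cm

Only the perpendicular component v⊥ = v sin23.4° = 6.12×10^4 m/s is bent by the field.
r = m v⊥ /(qB) = (2.66×10^-26)(6.12×10^4) / [(2×1.60×10^-19)(3.11×10^-3)] = 1.63 m.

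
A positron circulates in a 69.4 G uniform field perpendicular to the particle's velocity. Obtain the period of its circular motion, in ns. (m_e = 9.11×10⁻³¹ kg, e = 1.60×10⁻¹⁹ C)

The cyclotron period is independent of speed: T = 2πm/(qB).
T = 2π(9.11×10^-31) / [(1×1.60×10^-19)(6.94×10^-3)] = 5.15×10^-9 s.

T ≈ 5.15 ns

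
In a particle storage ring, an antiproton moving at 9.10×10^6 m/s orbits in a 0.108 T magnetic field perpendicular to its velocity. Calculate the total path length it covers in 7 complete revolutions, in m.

r = mv/(qB) = 0.879 m, so one revolution covers 2πr = 5.53 m.
In 7 revolutions: L = 7·2πr = 38.7 m.

L ≈ 38.7 m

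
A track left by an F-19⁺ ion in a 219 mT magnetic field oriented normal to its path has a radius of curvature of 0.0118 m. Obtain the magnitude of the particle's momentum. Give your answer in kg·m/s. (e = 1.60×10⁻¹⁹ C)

p ≈ 4.13×10^-22 kg·m/s

Since qvB = mv²/r, the momentum p = mv = qBr.
p = (1×1.60×10^-19)(0.219)(0.0118) = 4.13×10^-22 kg·m/s.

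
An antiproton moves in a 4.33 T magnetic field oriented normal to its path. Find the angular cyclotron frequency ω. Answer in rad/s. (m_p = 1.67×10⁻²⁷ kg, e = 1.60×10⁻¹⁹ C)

ω = qB/m = (1×1.60×10^-19)(4.33) / (1.67×10^-27) = 4.15×10^8 rad/s.

ω ≈ 4.15×10^8 rad/s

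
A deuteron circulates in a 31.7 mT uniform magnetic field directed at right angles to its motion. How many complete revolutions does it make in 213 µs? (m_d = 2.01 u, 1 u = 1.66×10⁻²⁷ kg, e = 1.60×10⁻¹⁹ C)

T = 2πm/(qB) = 2π(3.3366×10^-27) / [(1×1.60×10^-19)(0.0317)] = 4.1334×10^-6 s.
N = t/T = 2.13×10^-4 / 4.1334×10^-6 ≈ 51.53, so 51 complete revolutions.

N = 51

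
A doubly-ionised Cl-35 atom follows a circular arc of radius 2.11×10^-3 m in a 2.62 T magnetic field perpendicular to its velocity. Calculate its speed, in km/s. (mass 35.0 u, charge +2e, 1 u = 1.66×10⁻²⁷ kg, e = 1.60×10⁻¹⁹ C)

v ≈ 30.4 km/s

From qvB = mv²/r, v = qBr/m.
v = (2×1.60×10^-19)(2.62)(2.11×10^-3) / (5.81×10^-26) = 3.04×10^4 m/s.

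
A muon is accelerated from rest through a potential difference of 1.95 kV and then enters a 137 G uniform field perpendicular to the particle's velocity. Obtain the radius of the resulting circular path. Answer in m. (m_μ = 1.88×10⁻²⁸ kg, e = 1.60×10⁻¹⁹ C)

r ≈ 0.156 m

The kinetic energy gained is K = qV = (1×1.60×10^-19)(1950) = 3.12×10^-16 J.
v = √(2K/m) = 1.82×10^6 m/s.
r = mv/(qB) = (1.88×10^-28)(1.82×10^6) / [(1×1.60×10^-19)(0.0137)] = 0.156 m.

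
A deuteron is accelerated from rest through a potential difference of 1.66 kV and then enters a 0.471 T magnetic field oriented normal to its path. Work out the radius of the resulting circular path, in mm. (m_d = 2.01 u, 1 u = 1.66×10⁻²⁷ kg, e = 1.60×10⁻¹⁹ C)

The kinetic energy gained is K = qV = (1×1.60×10^-19)(1660) = 2.66×10^-16 J.
v = √(2K/m) = 3.99×10^5 m/s.
r = mv/(qB) = (3.34×10^-27)(3.99×10^5) / [(1×1.60×10^-19)(0.471)] = 0.0177 m.

r ≈ 17.7 mm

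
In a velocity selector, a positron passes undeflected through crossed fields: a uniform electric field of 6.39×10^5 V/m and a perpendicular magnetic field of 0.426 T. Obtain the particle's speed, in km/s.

v ≈ 1500 km/s

For zero net force, qE = qvB, so v = E/B.
v = (6.39×10^5) / (0.426) = 1.50×10^6 m/s.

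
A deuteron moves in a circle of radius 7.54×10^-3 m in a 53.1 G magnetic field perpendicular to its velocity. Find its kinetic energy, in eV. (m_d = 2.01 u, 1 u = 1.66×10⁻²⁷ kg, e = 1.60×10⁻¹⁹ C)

v = qBr/m = (1×1.60×10^-19)(5.31×10^-3)(7.54×10^-3) / (3.34×10^-27) = 1920 m/s.
K = ½mv² = 0.5·(3.34×10^-27)·(1920)² = 6.15×10^-21 J = 0.0384 eV.

K ≈ 0.0384 eV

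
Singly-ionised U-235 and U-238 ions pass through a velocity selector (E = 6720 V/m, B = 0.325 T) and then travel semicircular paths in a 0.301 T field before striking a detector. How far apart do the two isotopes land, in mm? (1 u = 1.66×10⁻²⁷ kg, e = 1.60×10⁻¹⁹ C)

Δd ≈ 4.28 mm

Both emerge at v = E/B₁ = 2.07×10^4 m/s.
r = mv/(qB₂), so r₁ = 0.16748 m and r₂ = 0.16962 m, giving Δr = 2.14×10^-3 m.
After a semicircle each ion lands a diameter 2r from the entry slit, so the separation is 2Δr = 4.28×10^-3 m.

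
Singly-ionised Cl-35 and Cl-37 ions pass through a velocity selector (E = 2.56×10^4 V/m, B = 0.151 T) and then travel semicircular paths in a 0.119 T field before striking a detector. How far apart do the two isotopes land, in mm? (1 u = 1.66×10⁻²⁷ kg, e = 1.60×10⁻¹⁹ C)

Δd ≈ 59.1 mm

Both emerge at v = E/B₁ = 1.70×10^5 m/s.
r = mv/(qB₂), so r₁ = 0.5173 m and r₂ = 0.5469 m, giving Δr = 0.0296 m.
After a semicircle each ion lands a diameter 2r from the entry slit, so the separation is 2Δr = 0.0591 m.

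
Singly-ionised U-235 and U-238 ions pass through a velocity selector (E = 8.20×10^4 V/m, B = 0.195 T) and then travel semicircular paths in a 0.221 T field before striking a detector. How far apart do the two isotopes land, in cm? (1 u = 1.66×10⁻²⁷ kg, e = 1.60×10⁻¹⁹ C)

Δd ≈ 11.8 cm

Both emerge at v = E/B₁ = 4.21×10^5 m/s.
r = mv/(qB₂), so r₁ = 4.6392 m and r₂ = 4.6984 m, giving Δr = 0.0592 m.
After a semicircle each ion lands a diameter 2r from the entry slit, so the separation is 2Δr = 0.118 m.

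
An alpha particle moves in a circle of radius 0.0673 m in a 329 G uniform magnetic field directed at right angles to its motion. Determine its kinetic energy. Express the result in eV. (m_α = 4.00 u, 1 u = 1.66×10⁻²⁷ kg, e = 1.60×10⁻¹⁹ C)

K ≈ 236 eV

v = qBr/m = (2×1.60×10^-19)(0.0329)(0.0673) / (6.64×10^-27) = 1.07×10^5 m/s.
K = ½mv² = 0.5·(6.64×10^-27)·(1.07×10^5)² = 3.78×10^-17 J = 236 eV.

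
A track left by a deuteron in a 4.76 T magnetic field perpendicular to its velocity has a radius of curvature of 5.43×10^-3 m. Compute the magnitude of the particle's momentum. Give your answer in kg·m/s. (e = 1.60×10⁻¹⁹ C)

Since qvB = mv²/r, the momentum p = mv = qBr.
p = (1×1.60×10^-19)(4.76)(5.43×10^-3) = 4.14×10^-21 kg·m/s.

p ≈ 4.14×10^-21 kg·m/s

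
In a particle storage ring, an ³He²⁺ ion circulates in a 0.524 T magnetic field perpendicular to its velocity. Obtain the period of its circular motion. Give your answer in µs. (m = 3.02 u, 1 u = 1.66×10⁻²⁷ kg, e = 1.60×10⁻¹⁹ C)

The cyclotron period is independent of speed: T = 2πm/(qB).
T = 2π(5.01×10^-27) / [(2×1.60×10^-19)(0.524)] = 1.88×10^-7 s.

T ≈ 0.188 µs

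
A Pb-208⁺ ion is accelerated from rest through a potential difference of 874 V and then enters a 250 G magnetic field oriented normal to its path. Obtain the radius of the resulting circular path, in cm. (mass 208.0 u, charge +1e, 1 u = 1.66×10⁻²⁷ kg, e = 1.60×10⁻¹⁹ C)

The kinetic energy gained is K = qV = (1×1.60×10^-19)(874) = 1.40×10^-16 J.
v = √(2K/m) = 2.85×10^4 m/s.
r = mv/(qB) = (3.45×10^-25)(2.85×10^4) / [(1×1.60×10^-19)(0.0250)] = 2.46 m.

r ≈ 246 cm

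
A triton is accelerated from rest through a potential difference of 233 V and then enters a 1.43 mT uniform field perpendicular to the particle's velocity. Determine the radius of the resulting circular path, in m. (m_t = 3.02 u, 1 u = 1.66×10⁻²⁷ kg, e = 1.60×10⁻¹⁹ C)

The kinetic energy gained is K = qV = (1×1.60×10^-19)(233) = 3.73×10^-17 J.
v = √(2K/m) = 1.22×10^5 m/s.
r = mv/(qB) = (5.01×10^-27)(1.22×10^5) / [(1×1.60×10^-19)(1.43×10^-3)] = 2.67 m.

r ≈ 2.67 m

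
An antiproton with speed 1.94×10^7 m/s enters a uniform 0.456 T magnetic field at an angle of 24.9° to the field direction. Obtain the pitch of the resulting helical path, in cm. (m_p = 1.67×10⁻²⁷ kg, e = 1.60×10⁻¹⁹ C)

The velocity component along B is v∥ = v cos24.9° = 1.76×10^7 m/s.
The cyclotron period T = 2πm/(qB) = 1.44×10^-7 s is set by m, q, B alone.
Pitch = v∥·T = (1.76×10^7)(1.44×10^-7) = 2.53 m.

pitch ≈ 253 cm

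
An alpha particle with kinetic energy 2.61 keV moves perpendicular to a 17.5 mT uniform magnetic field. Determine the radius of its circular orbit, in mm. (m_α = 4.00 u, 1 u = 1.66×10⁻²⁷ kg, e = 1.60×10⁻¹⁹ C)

r ≈ 421 mm

Convert the energy: K = 2.61 keV = 4.18×10^-16 J.
v = √(2K/m) = √(2·4.18×10^-16/6.64×10^-27) = 3.55×10^5 m/s.
r = mv/(qB) = (6.64×10^-27)(3.55×10^5) / [(2×1.60×10^-19)(0.0175)] = 0.421 m.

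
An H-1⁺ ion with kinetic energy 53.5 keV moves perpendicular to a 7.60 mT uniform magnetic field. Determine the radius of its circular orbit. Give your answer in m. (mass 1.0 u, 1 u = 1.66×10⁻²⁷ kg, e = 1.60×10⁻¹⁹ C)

r ≈ 4.38 m

Convert the energy: K = 53.5 keV = 8.56×10^-15 J.
v = √(2K/m) = √(2·8.56×10^-15/1.66×10^-27) = 3.21×10^6 m/s.
r = mv/(qB) = (1.66×10^-27)(3.21×10^6) / [(1×1.60×10^-19)(7.60×10^-3)] = 4.38 m.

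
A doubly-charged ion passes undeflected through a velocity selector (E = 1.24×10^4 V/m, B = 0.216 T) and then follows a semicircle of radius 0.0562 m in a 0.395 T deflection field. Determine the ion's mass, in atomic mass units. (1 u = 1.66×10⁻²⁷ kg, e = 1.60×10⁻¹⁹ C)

v = E/B₁ = 5.74×10^4 m/s.
From r = mv/(qB₂), m = qB₂r/v = (2×1.60×10^-19)(0.395)(0.0562) / (5.74×10^4) = 1.24×10^-25 kg.
In atomic mass units: m = 1.24×10^-25 / 1.66×10^-27 = 74.5 u.

m ≈ 74.5 u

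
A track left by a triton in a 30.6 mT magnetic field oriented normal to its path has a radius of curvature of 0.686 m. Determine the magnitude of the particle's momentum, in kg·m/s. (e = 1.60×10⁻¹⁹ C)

p ≈ 3.36×10^-21 kg·m/s

Since qvB = mv²/r, the momentum p = mv = qBr.
p = (1×1.60×10^-19)(0.0306)(0.686) = 3.36×10^-21 kg·m/s.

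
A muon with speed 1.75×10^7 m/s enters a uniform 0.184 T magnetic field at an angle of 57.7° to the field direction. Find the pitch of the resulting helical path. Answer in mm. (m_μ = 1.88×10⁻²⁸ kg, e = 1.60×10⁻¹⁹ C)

pitch ≈ 375 mm

The velocity component along B is v∥ = v cos57.7° = 9.35×10^6 m/s.
The cyclotron period T = 2πm/(qB) = 4.01×10^-8 s is set by m, q, B alone.
Pitch = v∥·T = (9.35×10^6)(4.01×10^-8) = 0.375 m.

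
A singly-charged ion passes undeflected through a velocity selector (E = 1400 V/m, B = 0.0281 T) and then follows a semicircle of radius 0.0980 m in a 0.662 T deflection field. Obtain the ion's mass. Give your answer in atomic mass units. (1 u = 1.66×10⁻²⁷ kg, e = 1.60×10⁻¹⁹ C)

v = E/B₁ = 4.98×10^4 m/s.
From r = mv/(qB₂), m = qB₂r/v = (1×1.60×10^-19)(0.662)(0.0980) / (4.98×10^4) = 2.08×10^-25 kg.
In atomic mass units: m = 2.08×10^-25 / 1.66×10^-27 = 126 u.

m ≈ 126 u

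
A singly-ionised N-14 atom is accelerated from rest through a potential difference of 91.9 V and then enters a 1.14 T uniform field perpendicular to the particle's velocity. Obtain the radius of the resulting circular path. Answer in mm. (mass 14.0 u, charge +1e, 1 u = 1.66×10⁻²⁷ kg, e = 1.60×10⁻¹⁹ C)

r ≈ 4.53 mm

The kinetic energy gained is K = qV = (1×1.60×10^-19)(91.9) = 1.47×10^-17 J.
v = √(2K/m) = 3.56×10^4 m/s.
r = mv/(qB) = (2.32×10^-26)(3.56×10^4) / [(1×1.60×10^-19)(1.14)] = 4.53×10^-3 m.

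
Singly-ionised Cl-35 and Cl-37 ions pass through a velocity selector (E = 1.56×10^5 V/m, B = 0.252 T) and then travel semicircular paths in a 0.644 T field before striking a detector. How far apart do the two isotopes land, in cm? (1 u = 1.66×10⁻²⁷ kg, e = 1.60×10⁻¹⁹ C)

Both emerge at v = E/B₁ = 6.19×10^5 m/s.
r = mv/(qB₂), so r₁ = 0.3491 m and r₂ = 0.3690 m, giving Δr = 0.0199 m.
After a semicircle each ion lands a diameter 2r from the entry slit, so the separation is 2Δr = 0.0399 m.

Δd ≈ 3.99 cm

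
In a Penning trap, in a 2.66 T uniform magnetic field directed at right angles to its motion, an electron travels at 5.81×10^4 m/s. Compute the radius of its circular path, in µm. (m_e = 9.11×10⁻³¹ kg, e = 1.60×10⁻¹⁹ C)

The magnetic force provides the centripetal force: qvB = mv²/r, so r = mv/(qB).
r = (9.11×10^-31 kg)(5.81×10^4 m/s) / [(1×1.60×10^-19 C)(2.66 T)] = 1.24×10^-7 m.

r ≈ 0.124 µm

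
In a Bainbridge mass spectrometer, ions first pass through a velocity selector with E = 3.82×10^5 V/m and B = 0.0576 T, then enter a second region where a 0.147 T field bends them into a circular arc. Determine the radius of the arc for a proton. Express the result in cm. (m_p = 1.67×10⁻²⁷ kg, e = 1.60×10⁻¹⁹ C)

r ≈ 47.1 cm

The selector passes v = E/B = 3.82×10^5/0.0576 = 6.63×10^6 m/s.
In the deflection region, r = mv/(qB₂) = (1.67×10^-27)(6.63×10^6) / [(1×1.60×10^-19)(0.147)] = 0.471 m.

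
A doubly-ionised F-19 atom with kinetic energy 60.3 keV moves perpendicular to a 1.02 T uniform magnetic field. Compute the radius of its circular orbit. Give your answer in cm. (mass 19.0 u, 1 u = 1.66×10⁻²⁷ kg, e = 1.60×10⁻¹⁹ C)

Convert the energy: K = 60.3 keV = 9.65×10^-15 J.
v = √(2K/m) = √(2·9.65×10^-15/3.15×10^-26) = 7.82×10^5 m/s.
r = mv/(qB) = (3.15×10^-26)(7.82×10^5) / [(2×1.60×10^-19)(1.02)] = 0.0756 m.

r ≈ 7.56 cm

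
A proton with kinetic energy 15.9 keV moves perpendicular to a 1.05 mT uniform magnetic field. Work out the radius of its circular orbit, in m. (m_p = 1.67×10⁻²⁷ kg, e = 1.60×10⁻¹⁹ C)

Convert the energy: K = 15.9 keV = 2.54×10^-15 J.
v = √(2K/m) = √(2·2.54×10^-15/1.67×10^-27) = 1.75×10^6 m/s.
r = mv/(qB) = (1.67×10^-27)(1.75×10^6) / [(1×1.60×10^-19)(1.05×10^-3)] = 17.4 m.

r ≈ 17.4 m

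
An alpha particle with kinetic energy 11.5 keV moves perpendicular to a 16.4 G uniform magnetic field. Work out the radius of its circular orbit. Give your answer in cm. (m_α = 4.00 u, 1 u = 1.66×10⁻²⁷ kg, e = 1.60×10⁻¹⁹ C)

r ≈ 942 cm

Convert the energy: K = 11.5 keV = 1.84×10^-15 J.
v = √(2K/m) = √(2·1.84×10^-15/6.64×10^-27) = 7.44×10^5 m/s.
r = mv/(qB) = (6.64×10^-27)(7.44×10^5) / [(2×1.60×10^-19)(1.64×10^-3)] = 9.42 m.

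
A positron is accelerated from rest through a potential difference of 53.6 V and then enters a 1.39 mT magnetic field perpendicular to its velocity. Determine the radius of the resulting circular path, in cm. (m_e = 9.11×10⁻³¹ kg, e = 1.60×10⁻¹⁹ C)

r ≈ 1.78 cm

The kinetic energy gained is K = qV = (1×1.60×10^-19)(53.6) = 8.58×10^-18 J.
v = √(2K/m) = 4.34×10^6 m/s.
r = mv/(qB) = (9.11×10^-31)(4.34×10^6) / [(1×1.60×10^-19)(1.39×10^-3)] = 0.0178 m.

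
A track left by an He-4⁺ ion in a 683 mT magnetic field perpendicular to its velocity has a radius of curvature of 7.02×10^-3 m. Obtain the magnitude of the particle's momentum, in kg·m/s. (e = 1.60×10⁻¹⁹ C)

p ≈ 7.67×10^-22 kg·m/s

Since qvB = mv²/r, the momentum p = mv = qBr.
p = (1×1.60×10^-19)(0.683)(7.02×10^-3) = 7.67×10^-22 kg·m/s.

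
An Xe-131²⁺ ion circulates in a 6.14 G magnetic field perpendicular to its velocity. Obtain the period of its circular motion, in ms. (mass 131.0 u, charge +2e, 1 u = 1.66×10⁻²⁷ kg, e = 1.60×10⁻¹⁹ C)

T ≈ 6.95 ms

The cyclotron period is independent of speed: T = 2πm/(qB).
T = 2π(2.17×10^-25) / [(2×1.60×10^-19)(6.14×10^-4)] = 6.95×10^-3 s.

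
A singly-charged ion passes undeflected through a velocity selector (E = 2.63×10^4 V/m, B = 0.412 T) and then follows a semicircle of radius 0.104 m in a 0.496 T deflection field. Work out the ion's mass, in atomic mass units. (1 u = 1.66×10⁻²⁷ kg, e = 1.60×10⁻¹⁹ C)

m ≈ 77.9 u

v = E/B₁ = 6.38×10^4 m/s.
From r = mv/(qB₂), m = qB₂r/v = (1×1.60×10^-19)(0.496)(0.104) / (6.38×10^4) = 1.29×10^-25 kg.
In atomic mass units: m = 1.29×10^-25 / 1.66×10^-27 = 77.9 u.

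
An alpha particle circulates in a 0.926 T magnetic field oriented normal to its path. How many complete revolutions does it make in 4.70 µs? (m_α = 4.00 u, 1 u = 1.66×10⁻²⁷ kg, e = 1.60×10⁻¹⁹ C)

T = 2πm/(qB) = 2π(6.64×10^-27) / [(2×1.60×10^-19)(0.926)] = 1.4079×10^-7 s.
N = t/T = 4.70×10^-6 / 1.4079×10^-7 ≈ 33.38, so 33 complete revolutions.

N = 33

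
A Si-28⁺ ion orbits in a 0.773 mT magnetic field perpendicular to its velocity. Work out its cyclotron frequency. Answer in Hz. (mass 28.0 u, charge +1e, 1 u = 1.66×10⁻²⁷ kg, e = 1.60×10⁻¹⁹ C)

f ≈ 424 Hz

f = qB/(2πm) = (1×1.60×10^-19)(7.73×10^-4) / [2π(4.65×10^-26)] = 424 Hz.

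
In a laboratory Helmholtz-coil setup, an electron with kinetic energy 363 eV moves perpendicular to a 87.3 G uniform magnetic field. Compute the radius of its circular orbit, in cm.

Convert the energy: K = 363 eV = 5.81×10^-17 J.
v = √(2K/m) = √(2·5.81×10^-17/9.11×10^-31) = 1.13×10^7 m/s.
r = mv/(qB) = (9.11×10^-31)(1.13×10^7) / [(1×1.60×10^-19)(8.73×10^-3)] = 7.36×10^-3 m.

r ≈ 0.736 cm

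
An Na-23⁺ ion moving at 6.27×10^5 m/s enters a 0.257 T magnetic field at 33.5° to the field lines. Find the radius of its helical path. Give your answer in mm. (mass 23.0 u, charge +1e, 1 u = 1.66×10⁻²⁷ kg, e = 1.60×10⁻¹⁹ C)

r ≈ 321 mm

Only the perpendicular component v⊥ = v sin33.5° = 3.46×10^5 m/s is bent by the field.
r = m v⊥ /(qB) = (3.82×10^-26)(3.46×10^5) / [(1×1.60×10^-19)(0.257)] = 0.321 m.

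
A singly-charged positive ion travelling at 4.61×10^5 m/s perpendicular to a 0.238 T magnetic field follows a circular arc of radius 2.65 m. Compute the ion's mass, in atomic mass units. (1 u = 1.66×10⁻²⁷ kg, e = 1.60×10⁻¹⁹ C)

qvB = mv²/r ⇒ m = qBr/v.
m = (1×1.60×10^-19)(0.238)(2.65) / (4.61×10^5) = 2.19×10^-25 kg = 132 u.

m ≈ 132 u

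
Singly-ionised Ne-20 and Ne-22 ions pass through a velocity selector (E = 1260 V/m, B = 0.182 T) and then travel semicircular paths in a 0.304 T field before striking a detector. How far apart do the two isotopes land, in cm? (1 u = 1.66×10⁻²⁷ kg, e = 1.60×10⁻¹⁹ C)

Δd ≈ 0.0945 cm

Both emerge at v = E/B₁ = 6920 m/s.
r = mv/(qB₂), so r₁ = 4.725×10^-3 m and r₂ = 5.198×10^-3 m, giving Δr = 4.73×10^-4 m.
After a semicircle each ion lands a diameter 2r from the entry slit, so the separation is 2Δr = 9.45×10^-4 m.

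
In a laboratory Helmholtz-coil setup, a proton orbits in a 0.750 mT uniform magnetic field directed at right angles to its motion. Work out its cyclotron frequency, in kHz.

f = qB/(2πm) = (1×1.60×10^-19)(7.50×10^-4) / [2π(1.67×10^-27)] = 1.14×10^4 Hz.

f ≈ 11.4 kHz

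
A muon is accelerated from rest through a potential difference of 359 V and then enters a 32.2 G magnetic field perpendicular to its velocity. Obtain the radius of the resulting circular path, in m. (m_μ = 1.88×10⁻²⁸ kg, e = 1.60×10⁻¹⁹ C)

r ≈ 0.285 m

The kinetic energy gained is K = qV = (1×1.60×10^-19)(359) = 5.74×10^-17 J.
v = √(2K/m) = 7.82×10^5 m/s.
r = mv/(qB) = (1.88×10^-28)(7.82×10^5) / [(1×1.60×10^-19)(3.22×10^-3)] = 0.285 m.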